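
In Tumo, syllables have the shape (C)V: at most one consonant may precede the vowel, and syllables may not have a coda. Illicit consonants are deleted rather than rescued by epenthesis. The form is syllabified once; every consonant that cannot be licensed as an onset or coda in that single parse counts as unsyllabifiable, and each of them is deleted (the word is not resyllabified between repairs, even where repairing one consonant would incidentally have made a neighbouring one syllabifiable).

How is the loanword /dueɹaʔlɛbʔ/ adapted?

The consonants /ʔ/, /b/, /ʔ/ cannot be parsed into a legal (C)V syllable (no codas are permitted; onsets are limited to one consonant).
Each unlicensed consonant is deleted: /ʔ/, /b/, /ʔ/.

dueɹalɛ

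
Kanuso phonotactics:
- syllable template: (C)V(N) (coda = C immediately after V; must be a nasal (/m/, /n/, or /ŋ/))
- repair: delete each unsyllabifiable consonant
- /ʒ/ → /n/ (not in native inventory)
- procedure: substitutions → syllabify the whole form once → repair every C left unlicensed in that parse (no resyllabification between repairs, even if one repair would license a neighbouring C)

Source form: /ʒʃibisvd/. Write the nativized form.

ʃibi

Substitution: /ʒ/ → /n/, giving /nʃibisvd/.
Under (C)V(N), the unsyllabifiable consonants are /n/, /s/, /v/, /d/ (only a nasal (/m/, /n/, or /ŋ/) is licensed in coda position; onsets are limited to one consonant).
Deletion applies to /n/, /s/, /v/, /d/.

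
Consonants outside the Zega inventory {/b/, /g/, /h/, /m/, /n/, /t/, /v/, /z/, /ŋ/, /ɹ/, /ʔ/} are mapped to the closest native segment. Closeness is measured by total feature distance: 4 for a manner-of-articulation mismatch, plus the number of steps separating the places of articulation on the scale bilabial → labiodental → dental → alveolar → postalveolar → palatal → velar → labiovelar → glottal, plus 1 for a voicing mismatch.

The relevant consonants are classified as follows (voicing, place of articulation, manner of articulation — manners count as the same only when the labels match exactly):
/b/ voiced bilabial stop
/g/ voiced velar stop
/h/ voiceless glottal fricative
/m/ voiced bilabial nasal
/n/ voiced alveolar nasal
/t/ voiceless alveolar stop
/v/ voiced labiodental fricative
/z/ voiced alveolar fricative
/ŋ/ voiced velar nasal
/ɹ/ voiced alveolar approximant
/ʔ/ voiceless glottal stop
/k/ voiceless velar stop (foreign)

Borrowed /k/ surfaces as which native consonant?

/g/ is closest: same manner (stop), place distance 0 (velar→velar), voicing differs (+1); total 1. Next closest is /ʔ/ at distance 2.

g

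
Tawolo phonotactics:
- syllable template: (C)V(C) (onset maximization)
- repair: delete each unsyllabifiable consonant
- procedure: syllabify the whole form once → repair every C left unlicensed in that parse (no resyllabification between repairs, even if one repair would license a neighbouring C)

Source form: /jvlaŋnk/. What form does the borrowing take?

The consonants /j/, /v/, /n/, /k/ cannot be parsed into a legal (C)V(C) syllable (at most one coda consonant is licensed; onsets are limited to one consonant).
Deletion applies to /j/, /v/, /n/, /k/.

laŋ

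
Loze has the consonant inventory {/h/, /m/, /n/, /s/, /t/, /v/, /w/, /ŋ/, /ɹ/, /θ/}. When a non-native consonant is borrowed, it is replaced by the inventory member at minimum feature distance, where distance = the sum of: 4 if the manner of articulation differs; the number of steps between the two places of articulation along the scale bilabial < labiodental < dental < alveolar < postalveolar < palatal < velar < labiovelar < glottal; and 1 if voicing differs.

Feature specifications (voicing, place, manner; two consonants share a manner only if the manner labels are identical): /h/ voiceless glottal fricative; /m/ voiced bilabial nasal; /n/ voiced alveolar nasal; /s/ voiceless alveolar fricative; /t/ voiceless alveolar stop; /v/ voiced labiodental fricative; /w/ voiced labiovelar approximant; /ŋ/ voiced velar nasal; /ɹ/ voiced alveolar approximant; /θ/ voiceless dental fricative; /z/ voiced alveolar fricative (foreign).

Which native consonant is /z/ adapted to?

s

/s/ is closest: same manner (fricative), place distance 0 (alveolar→alveolar), voicing differs (+1); total 1. Next closest is /v/ at distance 2.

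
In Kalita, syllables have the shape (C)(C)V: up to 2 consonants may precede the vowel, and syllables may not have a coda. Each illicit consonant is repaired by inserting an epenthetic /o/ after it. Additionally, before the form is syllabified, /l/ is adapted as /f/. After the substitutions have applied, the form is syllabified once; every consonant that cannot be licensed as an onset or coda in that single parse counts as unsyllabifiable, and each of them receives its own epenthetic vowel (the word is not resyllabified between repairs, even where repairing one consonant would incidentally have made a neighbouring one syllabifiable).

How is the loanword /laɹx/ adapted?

Substitution: /l/ → /f/, giving /faɹx/.
Syllabifying with onset maximization leaves /ɹ/, /x/ stranded (no codas are permitted; onsets may contain at most 2 consonants).
Each unlicensed consonant becomes the onset of a new syllable: /ɹ/ → /ɹo/, /x/ → /xo/.

faɹoxo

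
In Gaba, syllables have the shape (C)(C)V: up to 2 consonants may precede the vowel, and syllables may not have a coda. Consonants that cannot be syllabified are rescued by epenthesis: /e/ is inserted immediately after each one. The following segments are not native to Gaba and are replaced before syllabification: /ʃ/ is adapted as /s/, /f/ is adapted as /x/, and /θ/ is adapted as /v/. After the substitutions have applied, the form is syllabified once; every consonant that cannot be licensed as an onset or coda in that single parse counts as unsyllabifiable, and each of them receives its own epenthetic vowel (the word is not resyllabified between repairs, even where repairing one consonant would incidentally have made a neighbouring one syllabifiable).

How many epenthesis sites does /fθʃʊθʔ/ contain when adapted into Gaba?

After substitution the input is /xvsʊvʔ/.
The unsyllabifiable consonants are /x/, /v/, /ʔ/; each receives one epenthetic vowel.

3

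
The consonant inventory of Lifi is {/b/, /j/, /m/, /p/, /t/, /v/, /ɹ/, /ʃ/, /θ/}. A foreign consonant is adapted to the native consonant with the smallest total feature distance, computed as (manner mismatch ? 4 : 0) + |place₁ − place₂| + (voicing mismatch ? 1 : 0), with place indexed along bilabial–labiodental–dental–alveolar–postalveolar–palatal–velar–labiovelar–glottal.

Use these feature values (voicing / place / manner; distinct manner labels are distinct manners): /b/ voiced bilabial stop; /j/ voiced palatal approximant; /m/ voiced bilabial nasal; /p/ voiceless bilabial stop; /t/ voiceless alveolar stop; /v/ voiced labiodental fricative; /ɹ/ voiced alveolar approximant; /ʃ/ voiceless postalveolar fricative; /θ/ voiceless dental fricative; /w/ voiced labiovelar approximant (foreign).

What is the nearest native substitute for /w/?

j

/j/ is closest: same manner (approximant), place distance 2 (labiovelar→palatal), same voicing; total 2. Next closest is /ɹ/ at distance 4.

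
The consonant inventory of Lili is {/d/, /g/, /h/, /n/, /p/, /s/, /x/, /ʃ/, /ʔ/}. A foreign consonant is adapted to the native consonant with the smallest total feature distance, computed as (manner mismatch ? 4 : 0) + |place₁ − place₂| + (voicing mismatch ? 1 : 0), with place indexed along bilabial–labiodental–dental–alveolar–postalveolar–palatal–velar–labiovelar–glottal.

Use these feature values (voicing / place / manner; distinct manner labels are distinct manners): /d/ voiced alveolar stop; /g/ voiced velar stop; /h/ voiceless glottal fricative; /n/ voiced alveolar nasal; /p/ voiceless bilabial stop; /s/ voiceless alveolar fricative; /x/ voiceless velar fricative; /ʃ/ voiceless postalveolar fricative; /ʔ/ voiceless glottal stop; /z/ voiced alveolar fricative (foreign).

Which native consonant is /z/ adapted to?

s

/s/ is closest: same manner (fricative), place distance 0 (alveolar→alveolar), voicing differs (+1); total 1. Next closest is /ʃ/ at distance 2.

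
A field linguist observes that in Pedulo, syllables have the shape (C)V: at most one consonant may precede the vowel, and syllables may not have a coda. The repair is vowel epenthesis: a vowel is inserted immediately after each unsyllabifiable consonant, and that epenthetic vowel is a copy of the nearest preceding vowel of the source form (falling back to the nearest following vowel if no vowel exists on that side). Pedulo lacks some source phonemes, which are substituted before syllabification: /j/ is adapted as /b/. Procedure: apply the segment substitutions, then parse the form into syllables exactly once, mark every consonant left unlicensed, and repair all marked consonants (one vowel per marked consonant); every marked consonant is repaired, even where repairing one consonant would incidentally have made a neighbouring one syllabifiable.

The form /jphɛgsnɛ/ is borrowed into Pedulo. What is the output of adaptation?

Substitution: /j/ → /b/, giving /bphɛgsnɛ/.
Under (C)V, the unsyllabifiable consonants are /b/, /p/, /g/, /s/ (no codas are permitted; onsets are limited to one consonant).
Each unlicensed consonant becomes the onset of a new syllable: /b/ → /bɛ/, /p/ → /pɛ/, /g/ → /gɛ/, /s/ → /sɛ/.

bɛpɛhɛgɛsɛnɛ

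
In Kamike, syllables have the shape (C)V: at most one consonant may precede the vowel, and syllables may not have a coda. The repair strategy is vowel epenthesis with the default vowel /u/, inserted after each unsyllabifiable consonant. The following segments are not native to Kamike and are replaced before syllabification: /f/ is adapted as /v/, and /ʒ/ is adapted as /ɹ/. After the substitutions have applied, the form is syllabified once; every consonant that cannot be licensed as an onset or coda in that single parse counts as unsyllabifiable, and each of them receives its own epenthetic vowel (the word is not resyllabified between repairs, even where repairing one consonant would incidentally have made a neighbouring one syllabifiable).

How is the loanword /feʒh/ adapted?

Substitution: /f/ → /v/, /ʒ/ → /ɹ/, giving /veɹh/.
Syllabifying with onset maximization leaves /ɹ/, /h/ stranded (no codas are permitted; onsets are limited to one consonant).
Inserting the epenthetic vowel yields /ɹ/ → /ɹu/, /h/ → /hu/.

veɹuhu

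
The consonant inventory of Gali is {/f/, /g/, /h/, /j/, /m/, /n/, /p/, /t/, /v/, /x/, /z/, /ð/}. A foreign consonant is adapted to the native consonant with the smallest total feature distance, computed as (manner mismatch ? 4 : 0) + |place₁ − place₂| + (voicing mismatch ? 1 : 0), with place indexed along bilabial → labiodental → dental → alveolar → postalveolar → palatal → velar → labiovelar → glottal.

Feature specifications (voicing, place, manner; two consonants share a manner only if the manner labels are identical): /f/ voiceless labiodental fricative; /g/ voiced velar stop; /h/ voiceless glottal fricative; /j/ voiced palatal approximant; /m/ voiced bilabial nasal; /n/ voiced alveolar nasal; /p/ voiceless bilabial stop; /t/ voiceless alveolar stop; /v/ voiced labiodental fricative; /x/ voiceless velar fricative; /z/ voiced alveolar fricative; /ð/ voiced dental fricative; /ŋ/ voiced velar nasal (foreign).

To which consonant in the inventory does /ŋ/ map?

n

/n/ is closest: same manner (nasal), place distance 3 (velar→alveolar), same voicing; total 3. Next closest is /g/ at distance 4.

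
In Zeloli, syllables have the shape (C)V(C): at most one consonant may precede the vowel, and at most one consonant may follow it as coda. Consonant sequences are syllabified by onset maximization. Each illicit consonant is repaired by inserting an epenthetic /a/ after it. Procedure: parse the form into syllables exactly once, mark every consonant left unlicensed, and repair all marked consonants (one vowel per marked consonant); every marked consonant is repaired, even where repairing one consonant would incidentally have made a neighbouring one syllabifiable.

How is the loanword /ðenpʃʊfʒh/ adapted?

The consonants /p/, /ʒ/, /h/ cannot be parsed into a legal (C)V(C) syllable (at most one coda consonant is licensed; onsets are limited to one consonant).
Inserting the epenthetic vowel yields /p/ → /pa/, /ʒ/ → /ʒa/, /h/ → /ha/.

ðenpaʃʊfʒaha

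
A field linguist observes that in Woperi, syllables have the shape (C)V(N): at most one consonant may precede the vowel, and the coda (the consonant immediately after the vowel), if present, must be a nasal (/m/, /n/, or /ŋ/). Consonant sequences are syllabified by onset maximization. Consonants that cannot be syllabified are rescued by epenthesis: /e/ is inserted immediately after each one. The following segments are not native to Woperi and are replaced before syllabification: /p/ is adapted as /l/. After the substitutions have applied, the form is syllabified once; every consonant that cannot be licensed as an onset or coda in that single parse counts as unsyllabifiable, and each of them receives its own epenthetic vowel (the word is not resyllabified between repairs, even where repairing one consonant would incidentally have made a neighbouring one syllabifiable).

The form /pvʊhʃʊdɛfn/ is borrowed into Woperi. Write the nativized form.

levʊheʃʊdɛfene

Substitution: /p/ → /l/, giving /lvʊhʃʊdɛfn/.
Syllabifying with onset maximization leaves /l/, /h/, /f/, /n/ stranded (only a nasal (/m/, /n/, or /ŋ/) is licensed in coda position; onsets are limited to one consonant).
Each unlicensed consonant becomes the onset of a new syllable: /l/ → /le/, /h/ → /he/, /f/ → /fe/, /n/ → /ne/.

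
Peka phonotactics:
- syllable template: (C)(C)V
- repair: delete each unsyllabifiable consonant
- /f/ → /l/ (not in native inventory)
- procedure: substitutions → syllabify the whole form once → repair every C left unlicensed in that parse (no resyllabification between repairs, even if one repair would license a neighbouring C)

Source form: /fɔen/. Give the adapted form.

Substitution: /f/ → /l/, giving /lɔen/.
Syllabifying with onset maximization leaves /n/ stranded (no codas are permitted; onsets may contain at most 2 consonants).
Deleting the stranded consonants removes /n/.

lɔe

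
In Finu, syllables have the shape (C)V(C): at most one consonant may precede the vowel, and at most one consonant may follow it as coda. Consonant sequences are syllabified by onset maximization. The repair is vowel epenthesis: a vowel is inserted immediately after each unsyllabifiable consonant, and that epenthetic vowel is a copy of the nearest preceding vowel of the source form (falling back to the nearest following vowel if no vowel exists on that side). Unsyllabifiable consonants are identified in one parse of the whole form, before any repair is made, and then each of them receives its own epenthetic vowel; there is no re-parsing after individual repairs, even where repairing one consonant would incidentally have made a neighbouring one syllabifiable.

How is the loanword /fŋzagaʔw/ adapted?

Under (C)V(C), the unsyllabifiable consonants are /f/, /ŋ/, /w/ (at most one coda consonant is licensed; onsets are limited to one consonant).
Inserting the epenthetic vowel yields /f/ → /fa/, /ŋ/ → /ŋa/, /w/ → /wa/.

faŋazagaʔwa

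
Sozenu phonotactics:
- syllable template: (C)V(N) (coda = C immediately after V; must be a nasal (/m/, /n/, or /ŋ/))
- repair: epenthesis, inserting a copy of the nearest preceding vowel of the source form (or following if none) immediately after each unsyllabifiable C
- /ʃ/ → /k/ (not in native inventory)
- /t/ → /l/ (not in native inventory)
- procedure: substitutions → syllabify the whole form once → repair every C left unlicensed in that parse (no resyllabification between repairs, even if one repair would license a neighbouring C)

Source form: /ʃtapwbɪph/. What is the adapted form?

Substitution: /ʃ/ → /k/, /t/ → /l/, giving /klapwbɪph/.
The consonants /k/, /p/, /w/, /p/, /h/ cannot be parsed into a legal (C)V(N) syllable (only a nasal (/m/, /n/, or /ŋ/) is licensed in coda position; onsets are limited to one consonant).
Epenthesis after each stranded consonant: /k/ → /ka/, /p/ → /pa/, /w/ → /wa/, /p/ → /pɪ/, /h/ → /hɪ/.

kalapawabɪpɪhɪ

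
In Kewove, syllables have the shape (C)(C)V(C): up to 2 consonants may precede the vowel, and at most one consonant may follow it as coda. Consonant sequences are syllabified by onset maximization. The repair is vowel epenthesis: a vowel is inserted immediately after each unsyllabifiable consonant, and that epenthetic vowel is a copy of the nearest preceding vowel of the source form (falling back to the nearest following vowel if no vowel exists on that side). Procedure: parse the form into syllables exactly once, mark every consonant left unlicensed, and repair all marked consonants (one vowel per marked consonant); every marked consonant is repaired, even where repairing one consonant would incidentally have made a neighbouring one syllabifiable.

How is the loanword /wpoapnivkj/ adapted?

The consonants /k/, /j/ cannot be parsed into a legal (C)(C)V(C) syllable (at most one coda consonant is licensed; onsets may contain at most 2 consonants).
Each unlicensed consonant becomes the onset of a new syllable: /k/ → /ki/, /j/ → /ji/.

wpoapnivkiji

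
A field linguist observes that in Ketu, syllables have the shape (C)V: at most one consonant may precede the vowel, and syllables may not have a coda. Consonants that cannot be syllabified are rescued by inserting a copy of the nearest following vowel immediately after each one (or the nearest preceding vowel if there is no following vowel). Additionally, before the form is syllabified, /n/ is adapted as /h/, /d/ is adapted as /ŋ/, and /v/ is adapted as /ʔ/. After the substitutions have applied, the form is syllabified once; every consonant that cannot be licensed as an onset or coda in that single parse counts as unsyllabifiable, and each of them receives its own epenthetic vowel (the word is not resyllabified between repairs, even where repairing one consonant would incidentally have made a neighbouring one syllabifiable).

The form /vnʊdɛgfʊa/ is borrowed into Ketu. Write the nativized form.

ʔʊhʊŋɛgʊfʊa

Substitution: /v/ → /ʔ/, /n/ → /h/, /d/ → /ŋ/, giving /ʔhʊŋɛgfʊa/.
Under (C)V, the unsyllabifiable consonants are /ʔ/, /g/ (no codas are permitted; onsets are limited to one consonant).
Epenthesis after each stranded consonant: /ʔ/ → /ʔʊ/, /g/ → /gʊ/.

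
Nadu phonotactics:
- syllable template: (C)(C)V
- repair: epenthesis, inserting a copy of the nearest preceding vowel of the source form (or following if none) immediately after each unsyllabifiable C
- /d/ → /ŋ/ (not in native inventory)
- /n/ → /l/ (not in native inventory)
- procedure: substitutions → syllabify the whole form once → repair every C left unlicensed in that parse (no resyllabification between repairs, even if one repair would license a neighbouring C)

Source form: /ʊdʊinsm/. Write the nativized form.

Substitution: /d/ → /ŋ/, /n/ → /l/, giving /ʊŋʊilsm/.
Under (C)(C)V, the unsyllabifiable consonants are /l/, /s/, /m/ (no codas are permitted; onsets may contain at most 2 consonants).
Each unlicensed consonant becomes the onset of a new syllable: /l/ → /li/, /s/ → /si/, /m/ → /mi/.

ʊŋʊilisimi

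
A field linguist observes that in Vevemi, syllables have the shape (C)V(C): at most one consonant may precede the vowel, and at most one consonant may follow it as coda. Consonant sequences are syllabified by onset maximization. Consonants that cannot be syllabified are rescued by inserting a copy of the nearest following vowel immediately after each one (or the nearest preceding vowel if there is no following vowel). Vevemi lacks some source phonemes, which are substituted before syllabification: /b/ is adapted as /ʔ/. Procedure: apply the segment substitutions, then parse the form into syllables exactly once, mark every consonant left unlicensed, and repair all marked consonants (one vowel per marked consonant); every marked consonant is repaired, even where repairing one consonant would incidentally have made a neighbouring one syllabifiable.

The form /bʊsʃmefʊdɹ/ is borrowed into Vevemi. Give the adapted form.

Substitution: /b/ → /ʔ/, giving /ʔʊsʃmefʊdɹ/.
Syllabifying with onset maximization leaves /ʃ/, /ɹ/ stranded (at most one coda consonant is licensed; onsets are limited to one consonant).
Inserting the epenthetic vowel yields /ʃ/ → /ʃe/, /ɹ/ → /ɹʊ/.

ʔʊsʃemefʊdɹʊ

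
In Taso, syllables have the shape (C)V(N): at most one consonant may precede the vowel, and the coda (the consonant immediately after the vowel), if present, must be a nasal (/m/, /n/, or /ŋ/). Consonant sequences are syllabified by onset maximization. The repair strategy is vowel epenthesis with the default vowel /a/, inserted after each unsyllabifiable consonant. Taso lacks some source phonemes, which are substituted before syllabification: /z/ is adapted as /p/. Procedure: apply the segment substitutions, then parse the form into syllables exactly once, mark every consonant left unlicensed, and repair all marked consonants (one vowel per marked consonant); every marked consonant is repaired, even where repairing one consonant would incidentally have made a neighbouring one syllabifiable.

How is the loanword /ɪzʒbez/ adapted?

ɪpaʒabepa

Substitution: /z/ → /p/, giving /ɪpʒbep/.
Under (C)V(N), the unsyllabifiable consonants are /p/, /ʒ/, /p/ (only a nasal (/m/, /n/, or /ŋ/) is licensed in coda position; onsets are limited to one consonant).
Inserting the epenthetic vowel yields /p/ → /pa/, /ʒ/ → /ʒa/, /p/ → /pa/.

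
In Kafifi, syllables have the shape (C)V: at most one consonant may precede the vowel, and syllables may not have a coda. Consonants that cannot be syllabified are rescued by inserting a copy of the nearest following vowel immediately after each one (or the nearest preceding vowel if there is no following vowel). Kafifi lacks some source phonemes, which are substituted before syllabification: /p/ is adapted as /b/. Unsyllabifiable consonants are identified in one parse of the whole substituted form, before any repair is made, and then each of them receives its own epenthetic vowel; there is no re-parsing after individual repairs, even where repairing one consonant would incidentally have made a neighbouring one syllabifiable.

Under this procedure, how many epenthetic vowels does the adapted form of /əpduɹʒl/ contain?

After substitution the input is /əbduɹʒl/.
The unsyllabifiable consonants are /b/, /ɹ/, /ʒ/, /l/; each receives one epenthetic vowel.

4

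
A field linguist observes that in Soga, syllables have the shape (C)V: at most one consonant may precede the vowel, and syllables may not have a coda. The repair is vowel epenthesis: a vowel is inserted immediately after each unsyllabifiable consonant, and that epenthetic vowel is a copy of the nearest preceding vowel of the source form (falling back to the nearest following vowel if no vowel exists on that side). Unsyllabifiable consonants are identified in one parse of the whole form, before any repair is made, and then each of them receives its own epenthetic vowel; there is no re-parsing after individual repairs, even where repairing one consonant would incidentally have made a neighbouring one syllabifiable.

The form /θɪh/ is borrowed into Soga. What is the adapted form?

The consonants /h/ cannot be parsed into a legal (C)V syllable (no codas are permitted; onsets are limited to one consonant).
Each unlicensed consonant becomes the onset of a new syllable: /h/ → /hɪ/.

θɪhɪ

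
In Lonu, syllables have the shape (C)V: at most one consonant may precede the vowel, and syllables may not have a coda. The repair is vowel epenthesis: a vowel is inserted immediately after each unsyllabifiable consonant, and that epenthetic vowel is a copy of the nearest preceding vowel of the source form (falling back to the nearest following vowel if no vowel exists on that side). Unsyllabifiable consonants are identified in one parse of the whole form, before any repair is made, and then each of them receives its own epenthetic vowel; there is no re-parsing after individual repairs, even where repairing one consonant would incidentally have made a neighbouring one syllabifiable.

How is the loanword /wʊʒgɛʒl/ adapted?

wʊʒʊgɛʒɛlɛ

Under (C)V, the unsyllabifiable consonants are /ʒ/, /ʒ/, /l/ (no codas are permitted; onsets are limited to one consonant).
Each unlicensed consonant becomes the onset of a new syllable: /ʒ/ → /ʒʊ/, /ʒ/ → /ʒɛ/, /l/ → /lɛ/.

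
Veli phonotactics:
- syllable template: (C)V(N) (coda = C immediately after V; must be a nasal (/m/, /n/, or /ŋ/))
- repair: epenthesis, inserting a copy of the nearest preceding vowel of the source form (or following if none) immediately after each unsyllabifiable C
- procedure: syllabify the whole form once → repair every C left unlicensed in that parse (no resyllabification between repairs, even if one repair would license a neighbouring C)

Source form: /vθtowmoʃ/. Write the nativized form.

voθotowomoʃo

The consonants /v/, /θ/, /w/, /ʃ/ cannot be parsed into a legal (C)V(N) syllable (only a nasal (/m/, /n/, or /ŋ/) is licensed in coda position; onsets are limited to one consonant).
Epenthesis after each stranded consonant: /v/ → /vo/, /θ/ → /θo/, /w/ → /wo/, /ʃ/ → /ʃo/.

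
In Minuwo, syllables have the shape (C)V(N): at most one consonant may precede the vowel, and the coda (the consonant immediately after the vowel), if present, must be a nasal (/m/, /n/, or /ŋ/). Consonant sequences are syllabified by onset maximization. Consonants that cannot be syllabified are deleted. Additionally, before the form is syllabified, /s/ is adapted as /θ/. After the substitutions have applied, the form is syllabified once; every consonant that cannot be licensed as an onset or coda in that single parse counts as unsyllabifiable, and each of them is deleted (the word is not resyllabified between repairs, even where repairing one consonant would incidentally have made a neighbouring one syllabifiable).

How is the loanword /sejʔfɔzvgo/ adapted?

θefɔgo

Substitution: /s/ → /θ/, giving /θejʔfɔzvgo/.
Syllabifying with onset maximization leaves /j/, /ʔ/, /z/, /v/ stranded (only a nasal (/m/, /n/, or /ŋ/) is licensed in coda position; onsets are limited to one consonant).
Deletion applies to /j/, /ʔ/, /z/, /v/.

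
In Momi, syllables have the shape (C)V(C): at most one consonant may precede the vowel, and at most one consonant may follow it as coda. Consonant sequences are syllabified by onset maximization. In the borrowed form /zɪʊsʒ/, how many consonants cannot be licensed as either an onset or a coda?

1

The consonants /ʒ/ cannot be parsed into a legal (C)V(C) syllable (at most one coda consonant is licensed; onsets are limited to one consonant).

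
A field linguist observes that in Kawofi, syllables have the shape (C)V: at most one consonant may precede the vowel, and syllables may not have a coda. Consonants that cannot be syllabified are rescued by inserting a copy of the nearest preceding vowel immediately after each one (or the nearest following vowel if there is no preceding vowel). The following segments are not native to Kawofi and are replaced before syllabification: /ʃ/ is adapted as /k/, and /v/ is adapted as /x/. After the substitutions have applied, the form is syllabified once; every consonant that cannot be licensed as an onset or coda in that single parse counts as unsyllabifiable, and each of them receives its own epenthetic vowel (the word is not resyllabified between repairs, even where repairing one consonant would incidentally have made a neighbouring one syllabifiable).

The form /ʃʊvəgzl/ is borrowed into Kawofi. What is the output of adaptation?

Substitution: /ʃ/ → /k/, /v/ → /x/, giving /kʊxəgzl/.
The consonants /g/, /z/, /l/ cannot be parsed into a legal (C)V syllable (no codas are permitted; onsets are limited to one consonant).
Each unlicensed consonant becomes the onset of a new syllable: /g/ → /gə/, /z/ → /zə/, /l/ → /lə/.

kʊxəgəzələ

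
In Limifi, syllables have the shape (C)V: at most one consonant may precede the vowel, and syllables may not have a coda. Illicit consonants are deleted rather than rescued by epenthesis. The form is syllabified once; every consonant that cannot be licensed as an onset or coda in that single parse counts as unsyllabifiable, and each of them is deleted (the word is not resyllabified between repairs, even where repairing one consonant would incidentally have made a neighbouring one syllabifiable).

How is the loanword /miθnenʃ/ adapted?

Under (C)V, the unsyllabifiable consonants are /θ/, /n/, /ʃ/ (no codas are permitted; onsets are limited to one consonant).
Deletion applies to /θ/, /n/, /ʃ/.

mine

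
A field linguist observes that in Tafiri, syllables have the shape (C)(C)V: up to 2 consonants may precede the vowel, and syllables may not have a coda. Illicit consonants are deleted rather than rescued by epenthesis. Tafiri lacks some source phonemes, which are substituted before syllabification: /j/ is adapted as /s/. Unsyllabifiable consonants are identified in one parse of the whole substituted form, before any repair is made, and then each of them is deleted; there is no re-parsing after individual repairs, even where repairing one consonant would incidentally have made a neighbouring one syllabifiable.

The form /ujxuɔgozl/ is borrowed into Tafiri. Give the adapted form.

Substitution: /j/ → /s/, giving /usxuɔgozl/.
The consonants /z/, /l/ cannot be parsed into a legal (C)(C)V syllable (no codas are permitted; onsets may contain at most 2 consonants).
Deletion applies to /z/, /l/.

usxuɔgo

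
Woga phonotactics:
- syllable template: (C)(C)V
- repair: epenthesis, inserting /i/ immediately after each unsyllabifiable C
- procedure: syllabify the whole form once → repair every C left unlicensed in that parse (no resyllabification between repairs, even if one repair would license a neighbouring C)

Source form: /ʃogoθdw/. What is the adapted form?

The consonants /θ/, /d/, /w/ cannot be parsed into a legal (C)(C)V syllable (no codas are permitted; onsets may contain at most 2 consonants).
Inserting the epenthetic vowel yields /θ/ → /θi/, /d/ → /di/, /w/ → /wi/.

ʃogoθidiwi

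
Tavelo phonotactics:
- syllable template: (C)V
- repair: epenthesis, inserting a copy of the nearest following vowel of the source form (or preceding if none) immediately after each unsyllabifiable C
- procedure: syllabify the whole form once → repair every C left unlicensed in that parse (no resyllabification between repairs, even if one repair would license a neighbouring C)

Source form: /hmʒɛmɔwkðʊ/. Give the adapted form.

hɛmɛʒɛmɔwʊkʊðʊ

Syllabifying with onset maximization leaves /h/, /m/, /w/, /k/ stranded (no codas are permitted; onsets are limited to one consonant).
Each unlicensed consonant becomes the onset of a new syllable: /h/ → /hɛ/, /m/ → /mɛ/, /w/ → /wʊ/, /k/ → /kʊ/.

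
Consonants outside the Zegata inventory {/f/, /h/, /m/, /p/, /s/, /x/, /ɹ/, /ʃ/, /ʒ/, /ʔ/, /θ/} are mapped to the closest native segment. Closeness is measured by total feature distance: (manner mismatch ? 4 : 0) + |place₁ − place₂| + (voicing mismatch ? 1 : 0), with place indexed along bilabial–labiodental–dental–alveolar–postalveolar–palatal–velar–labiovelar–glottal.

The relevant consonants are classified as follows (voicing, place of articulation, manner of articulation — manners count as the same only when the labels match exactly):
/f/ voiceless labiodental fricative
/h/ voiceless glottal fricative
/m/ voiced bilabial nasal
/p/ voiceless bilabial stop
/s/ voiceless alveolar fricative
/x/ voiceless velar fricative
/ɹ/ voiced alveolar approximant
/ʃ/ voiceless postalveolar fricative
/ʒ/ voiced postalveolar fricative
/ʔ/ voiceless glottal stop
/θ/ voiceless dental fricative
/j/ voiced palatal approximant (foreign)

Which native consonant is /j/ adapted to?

/ɹ/ is closest: same manner (approximant), place distance 2 (palatal→alveolar), same voicing; total 2. Next closest is /ʒ/ at distance 5.

ɹ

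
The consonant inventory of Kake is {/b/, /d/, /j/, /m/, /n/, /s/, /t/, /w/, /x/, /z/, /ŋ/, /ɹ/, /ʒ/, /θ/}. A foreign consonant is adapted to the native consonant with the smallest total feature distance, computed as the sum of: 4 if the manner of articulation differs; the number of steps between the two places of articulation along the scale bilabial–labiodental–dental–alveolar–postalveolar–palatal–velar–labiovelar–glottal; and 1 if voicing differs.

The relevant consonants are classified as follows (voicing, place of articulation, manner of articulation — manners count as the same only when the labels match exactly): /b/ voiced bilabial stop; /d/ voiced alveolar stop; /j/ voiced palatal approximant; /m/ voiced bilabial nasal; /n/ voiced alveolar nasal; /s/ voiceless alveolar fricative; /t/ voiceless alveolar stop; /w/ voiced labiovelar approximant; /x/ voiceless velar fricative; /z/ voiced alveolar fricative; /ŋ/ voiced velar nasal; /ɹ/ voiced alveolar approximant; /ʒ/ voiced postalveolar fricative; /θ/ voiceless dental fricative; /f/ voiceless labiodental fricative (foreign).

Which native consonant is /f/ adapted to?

/θ/ is closest: same manner (fricative), place distance 1 (labiodental→dental), same voicing; total 1. Next closest is /s/ at distance 2.

θ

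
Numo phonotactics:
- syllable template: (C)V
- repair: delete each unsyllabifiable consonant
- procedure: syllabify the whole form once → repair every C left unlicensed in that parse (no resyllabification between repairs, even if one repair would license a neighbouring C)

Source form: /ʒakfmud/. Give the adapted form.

ʒamu

Under (C)V, the unsyllabifiable consonants are /k/, /f/, /d/ (no codas are permitted; onsets are limited to one consonant).
Deletion applies to /k/, /f/, /d/.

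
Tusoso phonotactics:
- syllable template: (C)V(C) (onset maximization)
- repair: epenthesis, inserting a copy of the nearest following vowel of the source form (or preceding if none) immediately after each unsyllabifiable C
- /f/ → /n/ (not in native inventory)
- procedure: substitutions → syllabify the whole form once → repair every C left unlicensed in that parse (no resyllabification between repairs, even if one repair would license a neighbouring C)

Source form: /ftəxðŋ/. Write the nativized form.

Substitution: /f/ → /n/, giving /ntəxðŋ/.
Under (C)V(C), the unsyllabifiable consonants are /n/, /ð/, /ŋ/ (at most one coda consonant is licensed; onsets are limited to one consonant).
Inserting the epenthetic vowel yields /n/ → /nə/, /ð/ → /ðə/, /ŋ/ → /ŋə/.

nətəxðəŋə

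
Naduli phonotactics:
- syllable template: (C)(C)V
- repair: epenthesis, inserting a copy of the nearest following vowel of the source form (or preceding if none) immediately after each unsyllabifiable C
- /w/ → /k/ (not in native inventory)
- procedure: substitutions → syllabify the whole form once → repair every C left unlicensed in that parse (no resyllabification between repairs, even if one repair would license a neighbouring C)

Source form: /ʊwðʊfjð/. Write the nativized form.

ʊkðʊfʊjʊðʊ

Substitution: /w/ → /k/, giving /ʊkðʊfjð/.
The consonants /f/, /j/, /ð/ cannot be parsed into a legal (C)(C)V syllable (no codas are permitted; onsets may contain at most 2 consonants).
Each unlicensed consonant becomes the onset of a new syllable: /f/ → /fʊ/, /j/ → /jʊ/, /ð/ → /ðʊ/.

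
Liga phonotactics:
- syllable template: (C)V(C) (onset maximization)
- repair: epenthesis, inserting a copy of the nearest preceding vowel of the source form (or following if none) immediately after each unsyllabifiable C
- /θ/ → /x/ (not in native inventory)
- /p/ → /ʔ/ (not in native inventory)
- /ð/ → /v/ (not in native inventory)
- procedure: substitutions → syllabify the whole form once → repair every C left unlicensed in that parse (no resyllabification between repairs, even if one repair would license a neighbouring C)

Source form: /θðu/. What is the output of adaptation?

Substitution: /θ/ → /x/, /ð/ → /v/, giving /xvu/.
Syllabifying with onset maximization leaves /x/ stranded (at most one coda consonant is licensed; onsets are limited to one consonant).
Inserting the epenthetic vowel yields /x/ → /xu/.

xuvu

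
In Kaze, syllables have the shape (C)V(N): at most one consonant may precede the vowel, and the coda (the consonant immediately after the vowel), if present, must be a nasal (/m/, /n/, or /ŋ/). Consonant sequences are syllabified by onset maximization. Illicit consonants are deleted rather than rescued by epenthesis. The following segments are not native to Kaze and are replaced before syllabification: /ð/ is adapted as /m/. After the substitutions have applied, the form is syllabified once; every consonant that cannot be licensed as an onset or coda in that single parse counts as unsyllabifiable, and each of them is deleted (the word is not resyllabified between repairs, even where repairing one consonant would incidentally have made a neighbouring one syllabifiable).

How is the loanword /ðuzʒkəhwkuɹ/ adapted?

mukəku

Substitution: /ð/ → /m/, giving /muzʒkəhwkuɹ/.
Under (C)V(N), the unsyllabifiable consonants are /z/, /ʒ/, /h/, /w/, /ɹ/ (only a nasal (/m/, /n/, or /ŋ/) is licensed in coda position; onsets are limited to one consonant).
Deletion applies to /z/, /ʒ/, /h/, /w/, /ɹ/.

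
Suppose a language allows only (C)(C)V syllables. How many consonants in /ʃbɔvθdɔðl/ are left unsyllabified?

3

Under (C)(C)V, the unsyllabifiable consonants are /v/, /ð/, /l/ (no codas are permitted; onsets may contain at most 2 consonants).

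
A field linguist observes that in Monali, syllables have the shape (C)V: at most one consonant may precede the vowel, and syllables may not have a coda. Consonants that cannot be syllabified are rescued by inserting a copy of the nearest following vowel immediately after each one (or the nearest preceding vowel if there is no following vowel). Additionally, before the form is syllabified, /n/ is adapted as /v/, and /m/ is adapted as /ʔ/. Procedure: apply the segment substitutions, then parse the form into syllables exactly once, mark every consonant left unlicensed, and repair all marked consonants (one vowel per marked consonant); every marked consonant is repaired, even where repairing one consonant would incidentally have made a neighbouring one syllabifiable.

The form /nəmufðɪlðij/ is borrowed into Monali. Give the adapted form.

Substitution: /n/ → /v/, /m/ → /ʔ/, giving /vəʔufðɪlðij/.
The consonants /f/, /l/, /j/ cannot be parsed into a legal (C)V syllable (no codas are permitted; onsets are limited to one consonant).
Epenthesis after each stranded consonant: /f/ → /fɪ/, /l/ → /li/, /j/ → /ji/.

vəʔufɪðɪliðiji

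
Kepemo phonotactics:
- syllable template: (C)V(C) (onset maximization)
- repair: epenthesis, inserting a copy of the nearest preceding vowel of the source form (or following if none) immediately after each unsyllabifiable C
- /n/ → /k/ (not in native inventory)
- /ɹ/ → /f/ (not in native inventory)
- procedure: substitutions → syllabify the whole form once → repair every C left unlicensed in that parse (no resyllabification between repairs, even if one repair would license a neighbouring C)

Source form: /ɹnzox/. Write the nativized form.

Substitution: /ɹ/ → /f/, /n/ → /k/, giving /fkzox/.
The consonants /f/, /k/ cannot be parsed into a legal (C)V(C) syllable (at most one coda consonant is licensed; onsets are limited to one consonant).
Each unlicensed consonant becomes the onset of a new syllable: /f/ → /fo/, /k/ → /ko/.

fokozox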